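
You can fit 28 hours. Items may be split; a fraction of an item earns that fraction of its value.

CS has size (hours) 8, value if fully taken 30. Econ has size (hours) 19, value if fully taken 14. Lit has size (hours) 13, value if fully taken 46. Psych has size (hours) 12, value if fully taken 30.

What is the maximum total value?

93.5

Best value per unit of size first: CS 30/8≈3.75, Lit 46/13≈3.54, Psych 30/12≈2.5, Econ 14/19≈0.737.
CS: take in full, 8 hours for value 30 — 20 left.
Lit: take in full, 13 hours for value 46 — 7 left.
Fill the last 7 hours with part of Psych: 7/12 of it earns 17.5.
Total value = 93.5.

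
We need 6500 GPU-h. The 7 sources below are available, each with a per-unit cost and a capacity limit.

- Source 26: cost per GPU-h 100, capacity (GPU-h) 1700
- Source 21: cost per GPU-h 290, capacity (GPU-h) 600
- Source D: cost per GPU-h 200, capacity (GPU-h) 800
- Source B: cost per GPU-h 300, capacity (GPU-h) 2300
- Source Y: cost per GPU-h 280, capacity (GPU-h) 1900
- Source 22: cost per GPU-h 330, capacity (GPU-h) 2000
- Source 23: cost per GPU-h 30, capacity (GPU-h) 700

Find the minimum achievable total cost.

1297000

Use sources in increasing cost order.
Source 23 at 30: take all 700 GPU-h → 5800 still needed.
Take 1700 from Source 26 at 100 → need 4100 more.
Source D (200): use full 800 → 3300 GPU-h to go.
Source Y at 280: take all 1900 GPU-h → 1400 still needed.
Source 21 (290): use full 600 → 800 GPU-h to go.
Take 800 from Source B at 300 to finish.
Source 22: unused.
Cost = 700×30 + 1700×100 + 800×200 + 1900×280 + 600×290 + 800×300 = 1297000.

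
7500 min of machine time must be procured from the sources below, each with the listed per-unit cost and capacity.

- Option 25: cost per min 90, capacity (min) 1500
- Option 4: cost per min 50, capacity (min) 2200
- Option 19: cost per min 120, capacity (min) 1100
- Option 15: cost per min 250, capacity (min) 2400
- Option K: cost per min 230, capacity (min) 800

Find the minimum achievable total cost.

Cheapest first:
Option 4 (50): use full 2200 → 5300 min to go.
Option 25 (90): use full 1500 → 3800 min to go.
Option 19 (120): use full 1100 → 2700 min to go.
Option K (230): use full 800 → 1900 min to go.
Option 15 at 250: take 1900 of its 2400 → requirement met.
Cost = 2200×50 + 1500×90 + 1100×120 + 800×230 + 1900×250 = 1036000.

1036000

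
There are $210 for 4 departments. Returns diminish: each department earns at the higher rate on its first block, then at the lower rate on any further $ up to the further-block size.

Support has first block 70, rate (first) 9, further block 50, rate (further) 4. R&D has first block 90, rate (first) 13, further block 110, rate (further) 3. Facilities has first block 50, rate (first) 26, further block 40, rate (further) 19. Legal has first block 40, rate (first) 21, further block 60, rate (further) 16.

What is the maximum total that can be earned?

Treat each block as its own option and order by rate: Facilities/T1 26 > Legal/T1 21 > Facilities/T2 19 > Legal/T2 16 > R&D/T1 13 > Support/T1 9 > Support/T2 4 > R&D/T2 3.
Facilities T1 at 26: fill all 50 → 160 left.
Legal T1 at 21: fill all 40 → 120 left.
Facilities T2 at 19: fill all 40 → 80 left.
Legal/T2 (16): +60 → 20 left.
20 remain; put them into R&D T1 at 13.
Total = 26×50 + 21×40 + 19×40 + 16×60 + 13×20 = 4120.

4120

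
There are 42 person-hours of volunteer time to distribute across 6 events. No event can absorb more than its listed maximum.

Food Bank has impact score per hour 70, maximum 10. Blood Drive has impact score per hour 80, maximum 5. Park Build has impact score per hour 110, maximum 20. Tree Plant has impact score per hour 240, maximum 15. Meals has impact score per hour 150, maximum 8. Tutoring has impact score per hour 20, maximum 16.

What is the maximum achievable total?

Order the events by impact score per hour: Tree Plant 240 > Meals 150 > Park Build 110 > Blood Drive 80 > Food Bank 70 > Tutoring 20.
Tree Plant takes 15 to reach its cap of 15 ; 27 left.
Give Meals 8 to hit its cap of 8 ; 19 left.
Park Build: +19 (room for 20) → 19. Pool exhausted.
Total = 110×19 + 240×15 + 150×8 = 6890.

6890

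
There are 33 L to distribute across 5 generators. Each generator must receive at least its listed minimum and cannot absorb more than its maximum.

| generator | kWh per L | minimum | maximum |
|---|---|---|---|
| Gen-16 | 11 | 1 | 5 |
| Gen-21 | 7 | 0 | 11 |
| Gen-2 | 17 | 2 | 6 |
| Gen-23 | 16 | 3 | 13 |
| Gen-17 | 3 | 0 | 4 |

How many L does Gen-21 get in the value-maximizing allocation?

Meeting every minimum uses 1+0+2+3+0 = 6 L, leaving 27.
Rank by kWh per L: Gen-2 17 > Gen-23 16 > Gen-16 11 > Gen-21 7 > Gen-17 3.
Give Gen-2 4 more to hit its cap of 6 ; 23 left.
Gen-23: +10 to 13 (cap) ; 13 left.
Gen-16 takes 4 more to reach its cap of 5 ; 9 left.
Only 9 left; Gen-21 takes them to reach 9.

9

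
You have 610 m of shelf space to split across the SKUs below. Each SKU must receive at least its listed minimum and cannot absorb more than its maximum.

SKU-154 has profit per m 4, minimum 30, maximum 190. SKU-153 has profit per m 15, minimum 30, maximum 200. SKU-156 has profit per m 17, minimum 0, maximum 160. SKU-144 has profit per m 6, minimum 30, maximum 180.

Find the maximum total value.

7080

Meeting every minimum uses 30+30+0+30 = 90 m, leaving 520.
Rank by profit per m: SKU-156 17 > SKU-153 15 > SKU-144 6 > SKU-154 4.
SKU-156 takes 160 more to reach its cap of 160 → 360 left.
SKU-153: +170 to 200 (cap) → 190 left.
SKU-144 takes 150 more to reach its cap of 180 → 40 left.
Only 40 left; SKU-154 takes them to reach 70.
Total = 4×70 + 15×200 + 17×160 + 6×180 = 7080.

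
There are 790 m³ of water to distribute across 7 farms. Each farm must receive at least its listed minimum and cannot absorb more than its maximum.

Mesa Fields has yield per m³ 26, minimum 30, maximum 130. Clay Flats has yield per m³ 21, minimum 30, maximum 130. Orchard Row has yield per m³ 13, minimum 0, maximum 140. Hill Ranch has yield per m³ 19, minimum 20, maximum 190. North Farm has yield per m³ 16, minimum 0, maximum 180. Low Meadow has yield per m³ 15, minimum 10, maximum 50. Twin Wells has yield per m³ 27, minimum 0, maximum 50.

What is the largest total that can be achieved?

15480

Meeting every minimum uses 30+30+0+20+0+10+0 = 90 m³, leaving 700.
Rank by yield per m³: Twin Wells 27 > Mesa Fields 26 > Clay Flats 21 > Hill Ranch 19 > North Farm 16 > Low Meadow 15 > Orchard Row 13.
Give Twin Wells 50 more to hit its cap of 50 ; 650 left.
Mesa Fields: +100 to 130 (cap) ; 550 left.
Clay Flats takes 100 more to reach its cap of 130 ; 450 left.
Hill Ranch: +170 to 190 (cap) ; 280 left.
North Farm takes 180 more to reach its cap of 180 ; 100 left.
Low Meadow takes 40 more to reach its cap of 50 ; 60 left.
Orchard Row has room for 140 more but only 60 remain, so it gets 60.
Total = 26×130 + 21×130 + 13×60 + 19×190 + 16×180 + 15×50 + 27×50 = 15480.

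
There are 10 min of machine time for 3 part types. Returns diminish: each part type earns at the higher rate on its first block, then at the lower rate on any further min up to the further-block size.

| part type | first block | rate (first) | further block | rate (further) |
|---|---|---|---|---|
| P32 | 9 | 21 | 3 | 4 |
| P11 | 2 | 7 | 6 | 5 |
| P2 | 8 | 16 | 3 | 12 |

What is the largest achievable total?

205

Treat each block as its own option and order by rate: P32/tier1 21 > P2/tier1 16 > P2/tier2 12 > P11/tier1 7 > P11/tier2 5 > P32/tier2 4.
P32/tier1 (21): +9 ; 1 left.
P2/tier1: +1 of 8 at 16; pool empty.
Total = 21×9 + 16×1 = 205.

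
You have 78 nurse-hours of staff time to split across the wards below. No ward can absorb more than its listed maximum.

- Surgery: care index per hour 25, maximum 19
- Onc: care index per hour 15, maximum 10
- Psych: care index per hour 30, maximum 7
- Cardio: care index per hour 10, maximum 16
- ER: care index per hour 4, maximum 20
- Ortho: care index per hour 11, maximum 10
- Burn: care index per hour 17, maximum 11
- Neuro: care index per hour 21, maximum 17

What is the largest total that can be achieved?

Highest care index per hour first: Psych 30 > Surgery 25 > Neuro 21 > Burn 17 > Onc 15 > Ortho 11 > Cardio 10 > ER 4.
Give Psych 7 to hit its cap of 7 → 71 left.
Surgery: +19 to 19 (cap) → 52 left.
Neuro takes 17 to reach its cap of 17 → 35 left.
Give Burn 11 to hit its cap of 11 → 24 left.
Onc: +10 to 10 (cap) → 14 left.
Give Ortho 10 to hit its cap of 10 → 4 left.
Only 4 left; Cardio takes them to reach 4.
Total = 25×19 + 15×10 + 30×7 + 10×4 + 11×10 + 17×11 + 21×17 = 1529.

1529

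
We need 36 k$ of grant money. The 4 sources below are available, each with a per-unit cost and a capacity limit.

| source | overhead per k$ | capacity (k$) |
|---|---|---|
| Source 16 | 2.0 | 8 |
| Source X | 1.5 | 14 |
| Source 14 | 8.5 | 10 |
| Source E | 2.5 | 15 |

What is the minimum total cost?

Fill from the cheapest source first.
Take 14 from Source X at 1.5 ; need 22 more.
Source 16 (2.0): use full 8 ; 14 k$ to go.
Take 14 from Source E at 2.5 to finish.
Source 14: unused.
Cost = 14×1.5 + 8×2.0 + 14×2.5 = 72.

72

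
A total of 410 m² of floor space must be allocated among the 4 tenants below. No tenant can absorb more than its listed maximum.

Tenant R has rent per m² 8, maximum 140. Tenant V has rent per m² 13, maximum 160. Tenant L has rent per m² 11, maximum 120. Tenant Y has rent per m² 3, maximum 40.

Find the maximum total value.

Highest rent per m² first: Tenant V 13 > Tenant L 11 > Tenant R 8 > Tenant Y 3.
Tenant V: +160 to 160 (cap) ; 250 left.
Give Tenant L 120 to hit its cap of 120 ; 130 left.
Tenant R: +130 (room for 140) → 130. Pool exhausted.
Total = 8×130 + 13×160 + 11×120 = 4440.

4440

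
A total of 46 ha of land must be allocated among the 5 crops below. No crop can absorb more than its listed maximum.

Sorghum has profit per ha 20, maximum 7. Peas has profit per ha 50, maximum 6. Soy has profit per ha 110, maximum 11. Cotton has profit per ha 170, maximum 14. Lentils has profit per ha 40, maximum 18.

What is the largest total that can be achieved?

Order the crops by profit per ha: Cotton 170 > Soy 110 > Peas 50 > Lentils 40 > Sorghum 20.
Cotton: +14 to 14 (cap) ; 32 left.
Give Soy 11 to hit its cap of 11 ; 21 left.
Peas takes 6 to reach its cap of 6 ; 15 left.
Lentils: +15 (room for 18) → 15. Pool exhausted.
Total = 50×6 + 110×11 + 170×14 + 40×15 = 4490.

4490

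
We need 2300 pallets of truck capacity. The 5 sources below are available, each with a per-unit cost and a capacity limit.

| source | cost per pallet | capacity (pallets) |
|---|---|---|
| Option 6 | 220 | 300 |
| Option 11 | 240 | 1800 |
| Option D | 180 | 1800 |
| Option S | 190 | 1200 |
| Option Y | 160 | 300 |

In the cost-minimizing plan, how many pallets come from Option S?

Use sources in increasing cost order.
Option Y (160): use full 300 — 2000 pallets to go.
Option D at 180: take all 1800 pallets — 200 still needed.
Option S at 190: take 200 of its 1200 — requirement met.
Option 6, Option 11: unused.

200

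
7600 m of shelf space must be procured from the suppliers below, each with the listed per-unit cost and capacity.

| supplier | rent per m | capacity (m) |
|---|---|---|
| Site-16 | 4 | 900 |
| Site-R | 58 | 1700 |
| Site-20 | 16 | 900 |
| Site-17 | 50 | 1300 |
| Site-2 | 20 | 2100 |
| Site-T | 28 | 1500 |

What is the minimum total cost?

Cheapest first:
Take 900 from Site-16 at 4 ; need 6700 more.
Site-20 (16): use full 900 ; 5800 m to go.
Site-2 (20): use full 2100 ; 3700 m to go.
Take 1500 from Site-T at 28 ; need 2200 more.
Site-17 (50): use full 1300 ; 900 m to go.
Site-R (58): take the remaining 900 ; done.
Cost = 900×4 + 900×16 + 2100×20 + 1500×28 + 1300×50 + 900×58 = 219200.

219200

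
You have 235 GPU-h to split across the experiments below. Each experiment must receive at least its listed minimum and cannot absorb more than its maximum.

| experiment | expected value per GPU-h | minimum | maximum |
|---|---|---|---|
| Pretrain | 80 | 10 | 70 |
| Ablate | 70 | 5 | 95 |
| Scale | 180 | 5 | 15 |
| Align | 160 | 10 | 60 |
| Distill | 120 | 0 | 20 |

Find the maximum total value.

Meeting every minimum uses 10+5+5+10+0 = 30 GPU-h, leaving 205.
Order the experiments by expected value per GPU-h: Scale 180 > Align 160 > Distill 120 > Pretrain 80 > Ablate 70.
Give Scale 10 more to hit its cap of 15 ; 195 left.
Align: +50 to 60 (cap) ; 145 left.
Distill: +20 to 20 (cap) ; 125 left.
Pretrain: +60 to 70 (cap) ; 65 left.
Only 65 left; Ablate takes them to reach 70.
Total = 80×70 + 70×70 + 180×15 + 160×60 + 120×20 = 25200.

25200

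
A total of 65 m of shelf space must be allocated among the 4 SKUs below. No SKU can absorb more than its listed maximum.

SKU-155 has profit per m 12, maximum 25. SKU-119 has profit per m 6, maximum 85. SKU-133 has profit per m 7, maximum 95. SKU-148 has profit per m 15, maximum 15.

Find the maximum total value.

700

Order the SKUs by profit per m: SKU-148 15 > SKU-155 12 > SKU-133 7 > SKU-119 6.
SKU-148 takes 15 to reach its cap of 15 — 50 left.
Give SKU-155 25 to hit its cap of 25 — 25 left.
SKU-133 has room for 95 but only 25 remain, so it gets 25.
Total = 12×25 + 7×25 + 15×15 = 700.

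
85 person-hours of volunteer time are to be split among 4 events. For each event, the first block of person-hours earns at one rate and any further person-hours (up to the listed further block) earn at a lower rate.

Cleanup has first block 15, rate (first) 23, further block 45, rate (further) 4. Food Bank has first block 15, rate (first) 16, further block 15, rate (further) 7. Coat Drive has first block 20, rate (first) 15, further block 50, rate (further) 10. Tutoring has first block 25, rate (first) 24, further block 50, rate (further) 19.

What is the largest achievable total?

1800

Order all 8 blocks by rate: Tutoring/T1 24 > Cleanup/T1 23 > Tutoring/T2 19 > Food Bank/T1 16 > Coat Drive/T1 15 > Coat Drive/T2 10 > Food Bank/T2 7 > Cleanup/T2 4.
Fill Tutoring T1 block (25 at 24) ; 60 left.
Cleanup/T1 (23): +15 ; 45 left.
45 remain; put them into Tutoring T2 at 19.
Total = 24×25 + 23×15 + 19×45 = 1800.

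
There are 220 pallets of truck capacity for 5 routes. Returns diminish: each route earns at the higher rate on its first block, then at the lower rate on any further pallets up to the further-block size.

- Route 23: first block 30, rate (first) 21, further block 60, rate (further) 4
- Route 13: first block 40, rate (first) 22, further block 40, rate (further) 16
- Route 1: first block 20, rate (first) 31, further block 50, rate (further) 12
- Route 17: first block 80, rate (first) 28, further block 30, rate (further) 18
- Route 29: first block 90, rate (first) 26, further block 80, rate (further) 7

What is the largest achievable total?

Rank every tier by rate: Route 1/T1 31 > Route 17/T1 28 > Route 29/T1 26 > Route 13/T1 22 > Route 23/T1 21 > Route 17/T2 18 > Route 13/T2 16 > Route 1/T2 12 > Route 29/T2 7 > Route 23/T2 4.
Fill Route 1 T1 block (20 at 31) ; 200 left.
Route 17/T1 (28): +80 ; 120 left.
Route 29/T1 (26): +90 ; 30 left.
30 remain; put them into Route 13 T1 at 22.
Total = 31×20 + 28×80 + 26×90 + 22×30 = 5860.

5860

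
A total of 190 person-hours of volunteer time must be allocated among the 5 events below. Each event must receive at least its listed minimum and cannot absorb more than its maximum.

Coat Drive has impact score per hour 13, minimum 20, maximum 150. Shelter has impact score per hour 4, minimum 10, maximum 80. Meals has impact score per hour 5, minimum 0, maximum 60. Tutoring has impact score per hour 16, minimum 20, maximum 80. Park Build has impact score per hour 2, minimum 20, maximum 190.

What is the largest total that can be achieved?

2400

Meeting every minimum uses 20+10+0+20+20 = 70 person-hours, leaving 120.
Highest impact score per hour first: Tutoring 16 > Coat Drive 13 > Meals 5 > Shelter 4 > Park Build 2.
Tutoring: +60 to 80 (cap) ; 60 left.
Coat Drive: +60 (room for 130) → 80. Pool exhausted.
Total = 13×80 + 4×10 + 16×80 + 2×20 = 2400.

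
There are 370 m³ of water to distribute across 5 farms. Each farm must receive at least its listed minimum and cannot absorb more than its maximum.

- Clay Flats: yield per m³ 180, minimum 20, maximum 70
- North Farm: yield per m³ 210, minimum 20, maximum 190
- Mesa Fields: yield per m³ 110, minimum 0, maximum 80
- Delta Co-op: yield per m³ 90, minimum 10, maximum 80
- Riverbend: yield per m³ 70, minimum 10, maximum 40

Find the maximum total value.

Meeting every minimum uses 20+20+0+10+10 = 60 m³, leaving 310.
Rank by yield per m³: North Farm 210 > Clay Flats 180 > Mesa Fields 110 > Delta Co-op 90 > Riverbend 70.
North Farm takes 170 more to reach its cap of 190 — 140 left.
Clay Flats takes 50 more to reach its cap of 70 — 90 left.
Mesa Fields takes 80 more to reach its cap of 80 — 10 left.
Delta Co-op: +10 (room for 70) → 20. Pool exhausted.
Total = 180×70 + 210×190 + 110×80 + 90×20 + 70×10 = 63800.

63800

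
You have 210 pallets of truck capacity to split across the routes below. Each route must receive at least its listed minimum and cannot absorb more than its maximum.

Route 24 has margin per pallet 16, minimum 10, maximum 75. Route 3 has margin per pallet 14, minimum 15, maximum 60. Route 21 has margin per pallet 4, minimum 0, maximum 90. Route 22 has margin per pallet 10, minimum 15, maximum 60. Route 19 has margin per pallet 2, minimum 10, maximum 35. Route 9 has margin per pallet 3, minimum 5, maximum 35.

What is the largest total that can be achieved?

2675

Meeting every minimum uses 10+15+0+15+10+5 = 55 pallets, leaving 155.
Highest margin per pallet first: Route 24 16 > Route 3 14 > Route 22 10 > Route 21 4 > Route 9 3 > Route 19 2.
Route 24: +65 to 75 (cap) → 90 left.
Route 3 takes 45 more to reach its cap of 60 → 45 left.
Route 22: +45 to 60 (cap) → 0 left.
Total = 16×75 + 14×60 + 10×60 + 2×10 + 3×5 = 2675.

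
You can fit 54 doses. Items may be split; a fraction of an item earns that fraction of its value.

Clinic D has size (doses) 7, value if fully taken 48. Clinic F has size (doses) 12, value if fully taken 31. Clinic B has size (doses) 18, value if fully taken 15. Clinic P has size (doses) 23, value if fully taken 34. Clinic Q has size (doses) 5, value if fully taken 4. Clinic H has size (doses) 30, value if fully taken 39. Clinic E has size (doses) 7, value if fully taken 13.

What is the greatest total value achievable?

Rank by value-to-size ratio: Clinic D 48/7≈6.86, Clinic F 31/12≈2.58, Clinic E 13/7≈1.86, Clinic P 34/23≈1.48, Clinic H 39/30≈1.3, Clinic B 15/18≈0.833, Clinic Q 4/5≈0.8.
Take all of Clinic D (7 doses, value 48) — 47 doses left.
All 12 doses of Clinic F fit (value 31) — 35 remain.
Take all of Clinic E (7 doses, value 13) — 28 doses left.
All 23 doses of Clinic P fit (value 34) — 5 remain.
Fill the last 5 doses with part of Clinic H: 5/30 of it earns 6.5.
Total value = 132.5.

132.5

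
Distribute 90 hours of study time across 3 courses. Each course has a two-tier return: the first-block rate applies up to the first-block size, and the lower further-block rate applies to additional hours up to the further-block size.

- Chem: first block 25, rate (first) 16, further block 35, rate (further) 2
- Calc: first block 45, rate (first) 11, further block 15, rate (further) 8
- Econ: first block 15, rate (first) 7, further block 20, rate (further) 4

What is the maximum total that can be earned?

Rank every tier by rate: Chem/first 16 > Calc/first 11 > Calc/second 8 > Econ/first 7 > Econ/second 4 > Chem/second 2.
Fill Chem first block (25 at 16) — 65 left.
Fill Calc first block (45 at 11) — 20 left.
Calc second at 8: fill all 15 — 5 left.
5 remain; put them into Econ first at 7.
Total = 16×25 + 11×45 + 8×15 + 7×5 = 1050.

1050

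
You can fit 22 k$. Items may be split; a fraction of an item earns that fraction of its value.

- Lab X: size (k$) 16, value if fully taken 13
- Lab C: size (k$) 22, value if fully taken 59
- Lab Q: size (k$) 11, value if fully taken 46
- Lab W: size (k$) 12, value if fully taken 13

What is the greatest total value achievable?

Best value per unit of size first: Lab Q 46/11≈4.18, Lab C 59/22≈2.68, Lab W 13/12≈1.08, Lab X 13/16≈0.812.
All 11 k$ of Lab Q fit (value 46) — 11 remain.
11 k$ left: a 11/22 share of Lab C gives 59×11/22 = 29.5.
Total value = 75.5.

75.5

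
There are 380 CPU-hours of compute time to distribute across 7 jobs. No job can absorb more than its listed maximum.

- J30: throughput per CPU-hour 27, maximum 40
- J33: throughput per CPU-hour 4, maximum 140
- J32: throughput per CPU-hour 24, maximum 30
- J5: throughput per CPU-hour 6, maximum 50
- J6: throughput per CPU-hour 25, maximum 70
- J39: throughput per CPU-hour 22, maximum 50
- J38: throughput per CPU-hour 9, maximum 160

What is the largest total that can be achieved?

6270

Order the jobs by throughput per CPU-hour: J30 27 > J6 25 > J32 24 > J39 22 > J38 9 > J5 6 > J33 4.
Give J30 40 to hit its cap of 40 → 340 left.
J6: +70 to 70 (cap) → 270 left.
J32: +30 to 30 (cap) → 240 left.
Give J39 50 to hit its cap of 50 → 190 left.
J38: +160 to 160 (cap) → 30 left.
J5: +30 (room for 50) → 30. Pool exhausted.
Total = 27×40 + 24×30 + 6×30 + 25×70 + 22×50 + 9×160 = 6270.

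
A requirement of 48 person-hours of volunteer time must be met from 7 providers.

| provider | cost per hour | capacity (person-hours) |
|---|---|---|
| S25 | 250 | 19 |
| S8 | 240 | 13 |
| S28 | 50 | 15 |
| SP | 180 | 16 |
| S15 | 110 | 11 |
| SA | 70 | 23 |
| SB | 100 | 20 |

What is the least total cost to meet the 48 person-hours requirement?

3360

Cheapest first:
S28 at 50: take all 15 person-hours — 33 still needed.
Take 23 from SA at 70 — need 10 more.
SB (100): take the remaining 10 — done.
S15, SP, S8, S25: unused.
Cost = 15×50 + 23×70 + 10×100 = 3360.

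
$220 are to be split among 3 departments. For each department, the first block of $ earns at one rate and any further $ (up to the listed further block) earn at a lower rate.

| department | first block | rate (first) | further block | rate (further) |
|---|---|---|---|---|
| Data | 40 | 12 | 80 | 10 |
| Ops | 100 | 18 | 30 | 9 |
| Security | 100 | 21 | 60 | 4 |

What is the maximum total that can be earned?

4140

Rank every tier by rate: Security/T1 21 > Ops/T1 18 > Data/T1 12 > Data/T2 10 > Ops/T2 9 > Security/T2 4.
Security/T1 (21): +100 → 120 left.
Ops T1 at 18: fill all 100 → 20 left.
Data/T1: +20 of 40 at 12; pool empty.
Total = 21×100 + 18×100 + 12×20 = 4140.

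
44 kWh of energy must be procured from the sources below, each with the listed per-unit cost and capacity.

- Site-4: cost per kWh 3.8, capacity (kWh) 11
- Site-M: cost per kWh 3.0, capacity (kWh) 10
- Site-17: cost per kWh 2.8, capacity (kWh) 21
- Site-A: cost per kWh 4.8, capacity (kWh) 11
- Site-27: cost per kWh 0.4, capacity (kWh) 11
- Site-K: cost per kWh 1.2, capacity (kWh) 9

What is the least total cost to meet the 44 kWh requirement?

83

Fill from the cheapest source first.
Site-27 at 0.4: take all 11 kWh ; 33 still needed.
Take 9 from Site-K at 1.2 ; need 24 more.
Take 21 from Site-17 at 2.8 ; need 3 more.
Site-M (3.0): take the remaining 3 ; done.
Site-4, Site-A: unused.
Cost = 11×0.4 + 9×1.2 + 21×2.8 + 3×3.0 = 83.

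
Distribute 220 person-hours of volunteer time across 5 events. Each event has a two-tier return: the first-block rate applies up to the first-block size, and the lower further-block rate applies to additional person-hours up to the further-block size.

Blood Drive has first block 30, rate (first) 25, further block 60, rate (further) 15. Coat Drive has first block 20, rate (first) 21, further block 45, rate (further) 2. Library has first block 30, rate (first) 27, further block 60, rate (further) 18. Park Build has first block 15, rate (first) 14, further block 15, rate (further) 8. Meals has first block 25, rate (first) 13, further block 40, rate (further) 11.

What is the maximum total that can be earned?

4235

Treat each block as its own option and order by rate: Library/first 27 > Blood Drive/first 25 > Coat Drive/first 21 > Library/second 18 > Blood Drive/second 15 > Park Build/first 14 > Meals/first 13 > Meals/second 11 > Park Build/second 8 > Coat Drive/second 2.
Library/first (27): +30 → 190 left.
Blood Drive/first (25): +30 → 160 left.
Coat Drive first at 21: fill all 20 → 140 left.
Library second at 18: fill all 60 → 80 left.
Blood Drive second at 15: fill all 60 → 20 left.
Park Build first at 14: fill all 15 → 5 left.
Meals first at 13: only 5 left, fill 5.
Total = 27×30 + 25×30 + 21×20 + 18×60 + 15×60 + 14×15 + 13×5 = 4235.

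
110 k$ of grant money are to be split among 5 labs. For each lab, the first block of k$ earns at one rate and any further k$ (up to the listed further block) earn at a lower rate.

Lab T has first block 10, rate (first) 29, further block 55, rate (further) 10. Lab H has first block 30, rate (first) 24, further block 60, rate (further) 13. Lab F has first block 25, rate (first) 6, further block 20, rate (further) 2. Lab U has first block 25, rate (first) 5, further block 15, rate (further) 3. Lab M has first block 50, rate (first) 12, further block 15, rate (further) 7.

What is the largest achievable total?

1910

Order all 10 blocks by rate: Lab T/tier1 29 > Lab H/tier1 24 > Lab H/tier2 13 > Lab M/tier1 12 > Lab T/tier2 10 > Lab M/tier2 7 > Lab F/tier1 6 > Lab U/tier1 5 > Lab U/tier2 3 > Lab F/tier2 2.
Lab T tier1 at 29: fill all 10 — 100 left.
Lab H tier1 at 24: fill all 30 — 70 left.
Fill Lab H tier2 block (60 at 13) — 10 left.
Lab M tier1 at 12: only 10 left, fill 10.
Total = 29×10 + 24×30 + 13×60 + 12×10 = 1910.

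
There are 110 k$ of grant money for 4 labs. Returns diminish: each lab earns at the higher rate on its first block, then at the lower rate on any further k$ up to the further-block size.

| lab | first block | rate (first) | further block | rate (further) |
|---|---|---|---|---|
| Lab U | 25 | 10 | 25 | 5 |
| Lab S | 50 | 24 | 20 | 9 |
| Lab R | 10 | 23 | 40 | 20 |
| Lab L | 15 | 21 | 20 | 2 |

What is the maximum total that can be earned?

2445

Treat each block as its own option and order by rate: Lab S/tier1 24 > Lab R/tier1 23 > Lab L/tier1 21 > Lab R/tier2 20 > Lab U/tier1 10 > Lab S/tier2 9 > Lab U/tier2 5 > Lab L/tier2 2.
Fill Lab S tier1 block (50 at 24) — 60 left.
Fill Lab R tier1 block (10 at 23) — 50 left.
Lab L/tier1 (21): +15 — 35 left.
35 remain; put them into Lab R tier2 at 20.
Total = 24×50 + 23×10 + 21×15 + 20×35 = 2445.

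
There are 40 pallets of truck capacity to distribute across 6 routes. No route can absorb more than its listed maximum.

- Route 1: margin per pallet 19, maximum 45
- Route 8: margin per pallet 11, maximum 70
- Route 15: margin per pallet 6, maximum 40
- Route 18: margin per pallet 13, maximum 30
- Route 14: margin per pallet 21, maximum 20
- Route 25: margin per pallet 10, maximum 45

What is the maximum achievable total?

800

Rank by margin per pallet: Route 14 21 > Route 1 19 > Route 18 13 > Route 8 11 > Route 25 10 > Route 15 6.
Route 14 takes 20 to reach its cap of 20 ; 20 left.
Only 20 left; Route 1 takes them to reach 20.
Total = 19×20 + 21×20 = 800.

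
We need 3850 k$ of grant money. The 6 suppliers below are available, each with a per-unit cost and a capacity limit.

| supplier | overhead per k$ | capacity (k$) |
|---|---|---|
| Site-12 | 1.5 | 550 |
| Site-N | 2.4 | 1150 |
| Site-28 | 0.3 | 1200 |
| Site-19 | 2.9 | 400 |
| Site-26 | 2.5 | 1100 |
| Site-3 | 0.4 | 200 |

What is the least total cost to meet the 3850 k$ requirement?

5900

Cheapest first:
Take 1200 from Site-28 at 0.3 ; need 2650 more.
Take 200 from Site-3 at 0.4 ; need 2450 more.
Site-12 (1.5): use full 550 ; 1900 k$ to go.
Site-N at 2.4: take all 1150 k$ ; 750 still needed.
Take 750 from Site-26 at 2.5 to finish.
Site-19: unused.
Cost = 1200×0.3 + 200×0.4 + 550×1.5 + 1150×2.4 + 750×2.5 = 5900.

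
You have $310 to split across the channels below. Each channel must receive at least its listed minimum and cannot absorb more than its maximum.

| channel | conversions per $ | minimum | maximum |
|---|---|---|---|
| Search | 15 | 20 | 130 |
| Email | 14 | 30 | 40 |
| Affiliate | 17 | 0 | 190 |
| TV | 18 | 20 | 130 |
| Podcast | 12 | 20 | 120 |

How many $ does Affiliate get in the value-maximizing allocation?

110

Meeting every minimum uses 20+30+0+20+20 = 90 $, leaving 220.
Rank by conversions per $: TV 18 > Affiliate 17 > Search 15 > Email 14 > Podcast 12.
Give TV 110 more to hit its cap of 130 — 110 left.
Affiliate: +110 (room for 190) → 110. Pool exhausted.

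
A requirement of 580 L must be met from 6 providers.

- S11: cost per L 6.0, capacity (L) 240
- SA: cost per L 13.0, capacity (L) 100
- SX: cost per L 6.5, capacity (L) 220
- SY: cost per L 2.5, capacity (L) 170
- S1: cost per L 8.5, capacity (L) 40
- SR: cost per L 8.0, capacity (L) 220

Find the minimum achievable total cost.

Fill from the cheapest provider first.
SY at 2.5: take all 170 L → 410 still needed.
Take 240 from S11 at 6.0 → need 170 more.
Take 170 from SX at 6.5 to finish.
SR, S1, SA: unused.
Cost = 170×2.5 + 240×6.0 + 170×6.5 = 2970.

2970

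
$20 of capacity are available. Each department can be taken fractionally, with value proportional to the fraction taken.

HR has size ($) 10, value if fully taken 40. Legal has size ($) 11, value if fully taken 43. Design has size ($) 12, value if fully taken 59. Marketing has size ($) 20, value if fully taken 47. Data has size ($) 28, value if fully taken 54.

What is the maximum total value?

91

Sort by value density: Design 59/12≈4.92, HR 40/10≈4, Legal 43/11≈3.91, Marketing 47/20≈2.35, Data 54/28≈1.93.
Take all of Design (12 $, value 59) — 8 $ left.
Fill the last 8 $ with part of HR: 8/10 of it earns 32.
Total value = 91.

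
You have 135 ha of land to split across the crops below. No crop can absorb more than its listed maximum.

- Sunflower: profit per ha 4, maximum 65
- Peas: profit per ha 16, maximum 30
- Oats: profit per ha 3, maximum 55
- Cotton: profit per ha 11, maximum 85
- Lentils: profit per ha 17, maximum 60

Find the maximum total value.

1995

Rank by profit per ha: Lentils 17 > Peas 16 > Cotton 11 > Sunflower 4 > Oats 3.
Lentils takes 60 to reach its cap of 60 — 75 left.
Peas: +30 to 30 (cap) — 45 left.
Only 45 left; Cotton takes them to reach 45.
Total = 16×30 + 11×45 + 17×60 = 1995.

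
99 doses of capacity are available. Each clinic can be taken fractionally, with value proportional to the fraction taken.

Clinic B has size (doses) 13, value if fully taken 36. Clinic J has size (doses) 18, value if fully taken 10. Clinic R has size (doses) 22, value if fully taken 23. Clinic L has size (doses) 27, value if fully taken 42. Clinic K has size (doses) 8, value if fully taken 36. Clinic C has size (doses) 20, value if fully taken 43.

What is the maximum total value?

185

Best value per unit of size first: Clinic K 36/8≈4.5, Clinic B 36/13≈2.77, Clinic C 43/20≈2.15, Clinic L 42/27≈1.56, Clinic R 23/22≈1.05, Clinic J 10/18≈0.556.
Take all of Clinic K (8 doses, value 36) → 91 doses left.
Take all of Clinic B (13 doses, value 36) → 78 doses left.
Clinic C: take in full, 20 doses for value 43 → 58 left.
Take all of Clinic L (27 doses, value 42) → 31 doses left.
Take all of Clinic R (22 doses, value 23) → 9 doses left.
Only 9 doses remain; take 9/18 of Clinic J for value 10×9/18 = 5.
Total value = 185.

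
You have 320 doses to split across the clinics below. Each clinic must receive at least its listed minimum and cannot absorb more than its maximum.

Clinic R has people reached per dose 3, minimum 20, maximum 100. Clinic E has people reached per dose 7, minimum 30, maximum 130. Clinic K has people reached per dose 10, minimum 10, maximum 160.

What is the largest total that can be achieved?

2600

Meeting every minimum uses 20+30+10 = 60 doses, leaving 260.
Rank by people reached per dose: Clinic K 10 > Clinic E 7 > Clinic R 3.
Clinic K takes 150 more to reach its cap of 160 — 110 left.
Clinic E takes 100 more to reach its cap of 130 — 10 left.
Clinic R: +10 (room for 80) → 30. Pool exhausted.
Total = 3×30 + 7×130 + 10×160 = 2600.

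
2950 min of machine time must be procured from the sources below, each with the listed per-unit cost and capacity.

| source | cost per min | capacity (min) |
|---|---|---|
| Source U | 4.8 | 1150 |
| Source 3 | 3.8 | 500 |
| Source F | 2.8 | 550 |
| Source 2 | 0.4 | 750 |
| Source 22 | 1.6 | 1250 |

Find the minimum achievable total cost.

Cheapest first:
Source 2 at 0.4: take all 750 min — 2200 still needed.
Source 22 (1.6): use full 1250 — 950 min to go.
Source F at 2.8: take all 550 min — 400 still needed.
Take 400 from Source 3 at 3.8 to finish.
Source U: unused.
Cost = 750×0.4 + 1250×1.6 + 550×2.8 + 400×3.8 = 5360.

5360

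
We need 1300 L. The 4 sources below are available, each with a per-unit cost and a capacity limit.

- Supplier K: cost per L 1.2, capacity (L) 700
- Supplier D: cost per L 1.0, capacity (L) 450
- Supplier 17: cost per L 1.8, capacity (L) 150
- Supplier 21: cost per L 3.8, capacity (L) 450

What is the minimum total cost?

1560

Fill from the cheapest source first.
Supplier D at 1.0: take all 450 L ; 850 still needed.
Supplier K at 1.2: take all 700 L ; 150 still needed.
Take 150 from Supplier 17 at 1.8 ; need 0 more.
Supplier 21: unused.
Cost = 450×1.0 + 700×1.2 + 150×1.8 = 1560.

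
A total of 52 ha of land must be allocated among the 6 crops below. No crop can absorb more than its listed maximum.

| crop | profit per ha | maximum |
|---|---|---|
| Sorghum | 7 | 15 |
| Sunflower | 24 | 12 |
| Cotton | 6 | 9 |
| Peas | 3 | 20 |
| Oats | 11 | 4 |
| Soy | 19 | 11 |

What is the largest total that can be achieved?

703

Order the crops by profit per ha: Sunflower 24 > Soy 19 > Oats 11 > Sorghum 7 > Cotton 6 > Peas 3.
Sunflower takes 12 to reach its cap of 12 → 40 left.
Give Soy 11 to hit its cap of 11 → 29 left.
Oats: +4 to 4 (cap) → 25 left.
Sorghum: +15 to 15 (cap) → 10 left.
Cotton: +9 to 9 (cap) → 1 left.
Peas has room for 20 but only 1 remain, so it gets 1.
Total = 7×15 + 24×12 + 6×9 + 3×1 + 11×4 + 19×11 = 703.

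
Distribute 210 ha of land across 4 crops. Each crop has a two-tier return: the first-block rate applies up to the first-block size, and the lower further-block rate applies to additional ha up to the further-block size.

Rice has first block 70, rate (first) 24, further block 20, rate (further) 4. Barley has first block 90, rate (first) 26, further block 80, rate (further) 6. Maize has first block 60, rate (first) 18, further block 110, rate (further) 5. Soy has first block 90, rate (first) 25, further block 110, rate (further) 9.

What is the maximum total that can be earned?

Treat each block as its own option and order by rate: Barley/T1 26 > Soy/T1 25 > Rice/T1 24 > Maize/T1 18 > Soy/T2 9 > Barley/T2 6 > Maize/T2 5 > Rice/T2 4.
Barley T1 at 26: fill all 90 ; 120 left.
Soy T1 at 25: fill all 90 ; 30 left.
30 remain; put them into Rice T1 at 24.
Total = 26×90 + 25×90 + 24×30 = 5310.

5310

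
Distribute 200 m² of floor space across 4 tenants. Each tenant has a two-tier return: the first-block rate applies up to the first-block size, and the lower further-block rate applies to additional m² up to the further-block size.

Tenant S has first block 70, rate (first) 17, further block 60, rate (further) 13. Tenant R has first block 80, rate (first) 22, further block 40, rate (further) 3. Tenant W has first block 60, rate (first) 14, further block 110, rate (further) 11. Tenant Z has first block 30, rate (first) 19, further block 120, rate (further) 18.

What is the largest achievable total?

Rank every tier by rate: Tenant R/tier1 22 > Tenant Z/tier1 19 > Tenant Z/tier2 18 > Tenant S/tier1 17 > Tenant W/tier1 14 > Tenant S/tier2 13 > Tenant W/tier2 11 > Tenant R/tier2 3.
Tenant R tier1 at 22: fill all 80 — 120 left.
Tenant Z tier1 at 19: fill all 30 — 90 left.
Tenant Z tier2 at 18: only 90 left, fill 90.
Total = 22×80 + 19×30 + 18×90 = 3950.

3950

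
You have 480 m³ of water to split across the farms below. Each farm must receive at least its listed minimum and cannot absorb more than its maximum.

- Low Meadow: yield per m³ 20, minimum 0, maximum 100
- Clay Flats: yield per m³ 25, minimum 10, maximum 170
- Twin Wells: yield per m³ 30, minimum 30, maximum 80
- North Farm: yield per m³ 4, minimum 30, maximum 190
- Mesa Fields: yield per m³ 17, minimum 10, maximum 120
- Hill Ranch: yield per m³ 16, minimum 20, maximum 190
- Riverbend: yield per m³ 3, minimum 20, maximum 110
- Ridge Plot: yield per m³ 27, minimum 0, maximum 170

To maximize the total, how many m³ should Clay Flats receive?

150

Meeting every minimum uses 0+10+30+30+10+20+20+0 = 120 m³, leaving 360.
Highest yield per m³ first: Twin Wells 30 > Ridge Plot 27 > Clay Flats 25 > Low Meadow 20 > Mesa Fields 17 > Hill Ranch 16 > North Farm 4 > Riverbend 3.
Twin Wells: +50 to 80 (cap) → 310 left.
Ridge Plot: +170 to 170 (cap) → 140 left.
Clay Flats: +140 (room for 160) → 150. Pool exhausted.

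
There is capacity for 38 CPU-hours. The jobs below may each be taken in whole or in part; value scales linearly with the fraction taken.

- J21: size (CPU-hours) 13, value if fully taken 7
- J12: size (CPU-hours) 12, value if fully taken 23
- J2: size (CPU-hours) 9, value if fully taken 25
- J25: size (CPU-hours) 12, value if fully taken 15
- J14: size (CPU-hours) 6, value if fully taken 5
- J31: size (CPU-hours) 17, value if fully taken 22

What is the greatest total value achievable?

Best value per unit of size first: J2 25/9≈2.78, J12 23/12≈1.92, J31 22/17≈1.29, J25 15/12≈1.25, J14 5/6≈0.833, J21 7/13≈0.538.
All 9 CPU-hours of J2 fit (value 25) ; 29 remain.
All 12 CPU-hours of J12 fit (value 23) ; 17 remain.
Take all of J31 (17 CPU-hours, value 22) ; 0 CPU-hours left.
Total value = 70.

70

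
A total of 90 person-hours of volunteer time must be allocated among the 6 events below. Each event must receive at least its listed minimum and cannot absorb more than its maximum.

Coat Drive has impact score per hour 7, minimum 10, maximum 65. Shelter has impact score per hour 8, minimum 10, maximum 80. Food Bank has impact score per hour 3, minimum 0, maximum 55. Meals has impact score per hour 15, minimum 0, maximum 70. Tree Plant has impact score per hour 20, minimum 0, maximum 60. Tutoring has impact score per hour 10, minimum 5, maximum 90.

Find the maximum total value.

1475

Meeting every minimum uses 10+10+0+0+0+5 = 25 person-hours, leaving 65.
Order the events by impact score per hour: Tree Plant 20 > Meals 15 > Tutoring 10 > Shelter 8 > Coat Drive 7 > Food Bank 3.
Give Tree Plant 60 more to hit its cap of 60 — 5 left.
Meals has room for 70 more but only 5 remain, so it gets 5.
Total = 7×10 + 8×10 + 15×5 + 20×60 + 10×5 = 1475.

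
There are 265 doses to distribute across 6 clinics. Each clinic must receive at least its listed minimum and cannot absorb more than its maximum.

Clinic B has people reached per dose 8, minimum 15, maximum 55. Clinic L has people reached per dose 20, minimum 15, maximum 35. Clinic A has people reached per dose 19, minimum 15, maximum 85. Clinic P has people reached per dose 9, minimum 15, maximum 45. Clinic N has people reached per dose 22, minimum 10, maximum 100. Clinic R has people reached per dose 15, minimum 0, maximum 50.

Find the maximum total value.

Meeting every minimum uses 15+15+15+15+10+0 = 70 doses, leaving 195.
Order the clinics by people reached per dose: Clinic N 22 > Clinic L 20 > Clinic A 19 > Clinic R 15 > Clinic P 9 > Clinic B 8.
Give Clinic N 90 more to hit its cap of 100 ; 105 left.
Give Clinic L 20 more to hit its cap of 35 ; 85 left.
Clinic A: +70 to 85 (cap) ; 15 left.
Clinic R: +15 (room for 50) → 15. Pool exhausted.
Total = 8×15 + 20×35 + 19×85 + 9×15 + 22×100 + 15×15 = 4995.

4995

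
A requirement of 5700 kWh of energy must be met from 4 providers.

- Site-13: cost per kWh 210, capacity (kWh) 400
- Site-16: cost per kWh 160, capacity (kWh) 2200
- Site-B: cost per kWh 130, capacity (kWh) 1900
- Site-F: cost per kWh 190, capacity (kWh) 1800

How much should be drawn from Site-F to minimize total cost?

1600

Fill from the cheapest provider first.
Site-B at 130: take all 1900 kWh → 3800 still needed.
Site-16 (160): use full 2200 → 1600 kWh to go.
Site-F at 190: take 1600 of its 1800 → requirement met.
Site-13: unused.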